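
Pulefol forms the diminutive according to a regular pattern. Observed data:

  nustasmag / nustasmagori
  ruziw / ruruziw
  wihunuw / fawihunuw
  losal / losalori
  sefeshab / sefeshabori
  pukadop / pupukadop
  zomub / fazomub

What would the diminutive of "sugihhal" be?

sugihhalori

zomub and sefeshab both end in -b yet inflect differently (fazomub, sefeshabori), so the final letter is not what conditions the rule; the last vowel is.
"sugihhal" has last vowel 'a'. The stems whose last vowel is 'a' (nustasmag → nustasmagori, sefeshab → sefeshabori, losal → losalori) add -ori.
The other patterns: stems whose last vowel is 'u' add the prefix fa-; stems whose last vowel is 'i' or 'o' repeat the first consonant+vowel as a prefix.
So sugihhal → sugihhalori.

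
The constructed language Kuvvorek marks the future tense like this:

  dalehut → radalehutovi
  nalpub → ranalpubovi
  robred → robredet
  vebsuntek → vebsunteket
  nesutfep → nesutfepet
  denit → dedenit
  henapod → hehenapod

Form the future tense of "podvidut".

rapodvidutovi

"podvidut" has last vowel 'u'. The stems whose last vowel is 'u' (dalehut → radalehutovi, nalpub → ranalpubovi) add ra- … -ovi around the stem.
The other patterns: stems whose last vowel is 'e' add -et; stems whose last vowel is 'i' or 'o' repeat the first consonant+vowel as a prefix.
So podvidut → rapodvidutovi.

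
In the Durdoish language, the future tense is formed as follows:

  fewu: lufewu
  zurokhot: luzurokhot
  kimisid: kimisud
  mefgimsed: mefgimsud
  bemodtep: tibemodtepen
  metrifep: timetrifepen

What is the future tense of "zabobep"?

"zabobep" ends in -p. The stems ending in -p (bemodtep → tibemodtepen, metrifep → timetrifepen) add ti- … -en around the stem.
So zabobep → tizabobepen.

tizabobepen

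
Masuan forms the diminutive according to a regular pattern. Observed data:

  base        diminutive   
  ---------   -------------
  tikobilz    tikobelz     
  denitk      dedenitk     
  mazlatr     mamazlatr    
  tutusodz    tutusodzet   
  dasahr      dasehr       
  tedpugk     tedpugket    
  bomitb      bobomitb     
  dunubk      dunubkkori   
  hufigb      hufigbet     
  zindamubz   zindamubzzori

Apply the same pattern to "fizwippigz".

"fizwippigz" has second-to-last letter 'g'. The stems whose second-to-last letter is 'g' (hufigb → hufigbet, tedpugk → tedpugket) add -et.
The other patterns: stems whose second-to-last letter is 'b' double the final consonant and add -ori; stems whose second-to-last letter is 't' repeat the first consonant+vowel as a prefix; stems whose second-to-last letter is 'h' or 'l' change the last vowel to 'e'.
So fizwippigz → fizwippigzet.

fizwippigzet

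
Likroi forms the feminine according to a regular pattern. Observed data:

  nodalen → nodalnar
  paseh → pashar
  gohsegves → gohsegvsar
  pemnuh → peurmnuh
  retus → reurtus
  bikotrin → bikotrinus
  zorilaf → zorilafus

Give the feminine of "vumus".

"vumus" has last vowel 'u'. The stems whose last vowel is 'u' (pemnuh → peurmnuh, retus → reurtus) insert -ur- after the first vowel.
So vumus → vuurmus.

vuurmus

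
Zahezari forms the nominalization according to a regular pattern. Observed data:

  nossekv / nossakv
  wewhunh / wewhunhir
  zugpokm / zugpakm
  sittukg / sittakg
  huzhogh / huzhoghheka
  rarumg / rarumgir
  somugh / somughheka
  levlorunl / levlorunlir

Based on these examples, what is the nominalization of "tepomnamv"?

huzhogh and wewhunh both end in -h yet inflect differently (huzhoghheka, wewhunhir), so the final letter is not what conditions the rule; the second-to-last letter is.
"tepomnamv" has second-to-last letter 'm'. The one such stem in the data (rarumg → rarumgir) adds -ir, so the same rule applies.
So tepomnamv → tepomnamvir.

tepomnamvir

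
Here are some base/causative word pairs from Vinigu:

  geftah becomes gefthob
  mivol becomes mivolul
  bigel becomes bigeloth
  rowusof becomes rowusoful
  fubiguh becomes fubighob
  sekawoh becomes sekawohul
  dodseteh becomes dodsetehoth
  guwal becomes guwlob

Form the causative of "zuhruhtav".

sekawoh and dodseteh both end in -h yet inflect differently (sekawohul, dodsetehoth), so the final letter is not what conditions the rule; the last vowel is.
"zuhruhtav" has last vowel 'a'. The stems whose last vowel is 'a' (guwal → guwlob, geftah → gefthob) delete the last vowel and add -ob.
The other patterns: stems whose last vowel is 'o' add -ul; stems whose last vowel is 'e' add -oth.
So zuhruhtav → zuhruhtvob.

zuhruhtvob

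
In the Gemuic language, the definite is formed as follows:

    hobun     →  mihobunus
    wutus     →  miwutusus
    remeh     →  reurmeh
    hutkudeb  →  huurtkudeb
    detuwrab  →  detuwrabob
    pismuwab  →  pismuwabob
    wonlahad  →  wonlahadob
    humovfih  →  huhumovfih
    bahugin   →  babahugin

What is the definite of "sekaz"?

hutkudeb and detuwrab both end in -b yet inflect differently (huurtkudeb, detuwrabob), so the final letter is not what conditions the rule; the last vowel is.
"sekaz" has last vowel 'a'. The stems whose last vowel is 'a' (detuwrab → detuwrabob, pismuwab → pismuwabob, wonlahad → wonlahadob) add -ob.
So sekaz → sekazob.

sekazob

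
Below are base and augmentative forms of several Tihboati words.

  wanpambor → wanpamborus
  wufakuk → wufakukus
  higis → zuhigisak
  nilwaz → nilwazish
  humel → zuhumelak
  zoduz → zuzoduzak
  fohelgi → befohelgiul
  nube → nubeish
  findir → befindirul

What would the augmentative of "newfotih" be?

newfotihish

findir and wanpambor both end in -r yet inflect differently (befindirul, wanpamborus), so the final letter is not what conditions the rule; the first letter is.
"newfotih" begins with n-. The stems beginning with n- (nilwaz → nilwazish, nube → nubeish) add -ish.
So newfotih → newfotihish.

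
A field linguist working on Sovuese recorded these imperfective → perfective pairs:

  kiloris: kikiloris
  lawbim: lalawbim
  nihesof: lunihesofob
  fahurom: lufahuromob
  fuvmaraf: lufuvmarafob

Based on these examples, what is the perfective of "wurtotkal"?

lawbim and fahurom both end in -m yet inflect differently (lalawbim, lufahuromob), so the final letter is not what conditions the rule; the last vowel is.
"wurtotkal" has last vowel 'a'. The one such stem in the data (fuvmaraf → lufuvmarafob) adds lu- … -ob around the stem, so the same rule applies.
The other pattern: stems whose last vowel is 'i' repeat the first consonant+vowel as a prefix.
So wurtotkal → luwurtotkalob.

luwurtotkalob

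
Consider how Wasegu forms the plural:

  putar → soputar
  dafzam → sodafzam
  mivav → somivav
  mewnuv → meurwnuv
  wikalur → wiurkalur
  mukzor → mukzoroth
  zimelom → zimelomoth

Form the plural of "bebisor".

mivav and mewnuv both end in -v yet inflect differently (somivav, meurwnuv), so the final letter is not what conditions the rule; the last vowel is.
"bebisor" has last vowel 'o'. The stems whose last vowel is 'o' (mukzor → mukzoroth, zimelom → zimelomoth) add -oth.
So bebisor → bebisoroth.

bebisoroth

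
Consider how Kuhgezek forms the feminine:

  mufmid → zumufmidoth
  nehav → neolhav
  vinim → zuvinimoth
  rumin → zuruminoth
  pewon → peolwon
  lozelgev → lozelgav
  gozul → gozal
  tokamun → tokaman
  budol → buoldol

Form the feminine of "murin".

zumurinoth

pewon and rumin both end in -n yet inflect differently (peolwon, zuruminoth), so the final letter is not what conditions the rule; the last vowel is.
"murin" has last vowel 'i'. The stems whose last vowel is 'i' (rumin → zuruminoth, mufmid → zumufmidoth, vinim → zuvinimoth) add zu- … -oth around the stem.
The other patterns: stems whose last vowel is 'a' or 'o' insert -ol- after the first vowel; stems whose last vowel is 'e' or 'u' change the last vowel to 'a'.
So murin → zumurinoth.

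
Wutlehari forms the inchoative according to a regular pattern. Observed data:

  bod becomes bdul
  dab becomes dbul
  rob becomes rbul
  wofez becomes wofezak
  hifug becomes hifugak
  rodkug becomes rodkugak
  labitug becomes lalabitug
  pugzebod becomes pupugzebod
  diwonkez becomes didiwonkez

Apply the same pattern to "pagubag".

papagubag

"pagubag" has 3 vowels. The stems with 3 vowels (labitug → lalabitug, pugzebod → pupugzebod, diwonkez → didiwonkez) repeat the first consonant+vowel as a prefix.
So pagubag → papagubag.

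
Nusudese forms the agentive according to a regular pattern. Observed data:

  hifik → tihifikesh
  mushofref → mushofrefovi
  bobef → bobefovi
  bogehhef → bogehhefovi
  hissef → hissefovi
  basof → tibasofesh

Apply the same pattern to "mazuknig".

"mazuknig" has last vowel 'i'. The one such stem in the data (hifik → tihifikesh) adds ti- … -esh around the stem, so the same rule applies.
The other pattern: stems whose last vowel is 'e' add -ovi.
So mazuknig → timazuknigesh.

timazuknigesh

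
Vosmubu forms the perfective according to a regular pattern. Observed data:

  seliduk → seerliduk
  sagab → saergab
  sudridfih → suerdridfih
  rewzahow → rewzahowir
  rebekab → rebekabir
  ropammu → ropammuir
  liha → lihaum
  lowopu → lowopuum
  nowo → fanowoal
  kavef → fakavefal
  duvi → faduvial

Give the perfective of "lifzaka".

lifzakaum

sagab and rebekab both end in -b yet inflect differently (saergab, rebekabir), so the final letter is not what conditions the rule; the first letter is.
"lifzaka" begins with l-. The stems beginning with l- (liha → lihaum, lowopu → lowopuum) add -um.
So lifzaka → lifzakaum.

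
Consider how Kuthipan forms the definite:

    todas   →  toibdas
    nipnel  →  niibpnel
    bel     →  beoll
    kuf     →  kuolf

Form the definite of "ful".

nipnel and bel both end in -l yet inflect differently (niibpnel, beoll), so the final letter is not what conditions the rule; the number of vowels is.
"ful" has 1 vowel. The stems with 1 vowel (bel → beoll, kuf → kuolf) insert -ol- after the first vowel.
So ful → fuoll.

fuoll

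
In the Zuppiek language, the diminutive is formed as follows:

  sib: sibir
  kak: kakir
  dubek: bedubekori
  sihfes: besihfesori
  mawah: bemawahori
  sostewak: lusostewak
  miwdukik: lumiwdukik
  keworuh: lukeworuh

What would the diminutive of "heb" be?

hebir

kak and dubek both end in -k yet inflect differently (kakir, bedubekori), so the final letter is not what conditions the rule; the number of vowels is.
"heb" has 1 vowel. The stems with 1 vowel (sib → sibir, kak → kakir) add -ir.
The other patterns: stems with 2 vowels add be- … -ori around the stem; stems with 3 vowels add the prefix lu-.
So heb → hebir.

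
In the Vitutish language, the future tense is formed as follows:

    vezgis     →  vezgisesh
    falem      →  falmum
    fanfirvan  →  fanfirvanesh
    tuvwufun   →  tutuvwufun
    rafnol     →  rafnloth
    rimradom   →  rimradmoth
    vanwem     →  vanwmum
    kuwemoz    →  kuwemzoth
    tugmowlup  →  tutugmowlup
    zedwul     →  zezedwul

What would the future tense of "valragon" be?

valragnoth

rimradom and vanwem both end in -m yet inflect differently (rimradmoth, vanwmum), so the final letter is not what conditions the rule; the last vowel is.
"valragon" has last vowel 'o'. The stems whose last vowel is 'o' (rimradom → rimradmoth, rafnol → rafnloth, kuwemoz → kuwemzoth) delete the last vowel and add -oth.
The other patterns: stems whose last vowel is 'a' or 'i' add -esh; stems whose last vowel is 'e' delete the last vowel and add -um; stems whose last vowel is 'u' repeat the first consonant+vowel as a prefix.
So valragon → valragnoth.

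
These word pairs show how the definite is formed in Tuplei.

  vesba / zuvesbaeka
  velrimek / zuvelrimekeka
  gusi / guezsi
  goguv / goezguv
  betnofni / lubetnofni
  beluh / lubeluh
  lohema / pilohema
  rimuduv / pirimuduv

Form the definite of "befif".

"befif" begins with b-. The stems beginning with b- (betnofni → lubetnofni, beluh → lubeluh) add the prefix lu-.
So befif → lubefif.

lubefif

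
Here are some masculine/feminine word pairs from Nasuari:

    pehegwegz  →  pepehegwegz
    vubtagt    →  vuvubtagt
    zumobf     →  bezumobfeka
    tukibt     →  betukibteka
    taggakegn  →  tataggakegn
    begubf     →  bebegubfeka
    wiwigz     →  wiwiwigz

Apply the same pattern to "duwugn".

duduwugn

"duwugn" has second-to-last letter 'g'. The stems whose second-to-last letter is 'g' (vubtagt → vuvubtagt, wiwigz → wiwiwigz, pehegwegz → pepehegwegz) repeat the first consonant+vowel as a prefix.
So duwugn → duduwugn.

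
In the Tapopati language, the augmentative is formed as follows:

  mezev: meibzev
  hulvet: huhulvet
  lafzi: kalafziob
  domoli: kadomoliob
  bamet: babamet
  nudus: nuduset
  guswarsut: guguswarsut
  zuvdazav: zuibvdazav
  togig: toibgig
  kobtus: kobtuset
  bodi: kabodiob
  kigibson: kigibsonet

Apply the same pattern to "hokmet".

guswarsut and kobtus both have last vowel 'u' yet inflect differently (guguswarsut, kobtuset), so the last vowel is not what conditions the rule; the final letter is.
"hokmet" ends in -t. The stems ending in -t (bamet → babamet, hulvet → huhulvet, guswarsut → guguswarsut) repeat the first consonant+vowel as a prefix.
So hokmet → hohokmet.

hohokmet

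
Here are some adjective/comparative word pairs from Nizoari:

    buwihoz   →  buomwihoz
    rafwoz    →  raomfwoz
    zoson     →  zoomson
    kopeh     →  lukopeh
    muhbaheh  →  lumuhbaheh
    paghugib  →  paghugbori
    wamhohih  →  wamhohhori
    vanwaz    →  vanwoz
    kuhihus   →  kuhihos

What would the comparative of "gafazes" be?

lugafazes

kopeh and wamhohih both end in -h yet inflect differently (lukopeh, wamhohhori), so the final letter is not what conditions the rule; the last vowel is.
"gafazes" has last vowel 'e'. The stems whose last vowel is 'e' (kopeh → lukopeh, muhbaheh → lumuhbaheh) add the prefix lu-.
The other patterns: stems whose last vowel is 'o' insert -om- after the first vowel; stems whose last vowel is 'i' delete the last vowel and add -ori; stems whose last vowel is 'a' or 'u' change the last vowel to 'o'.
So gafazes → lugafazes.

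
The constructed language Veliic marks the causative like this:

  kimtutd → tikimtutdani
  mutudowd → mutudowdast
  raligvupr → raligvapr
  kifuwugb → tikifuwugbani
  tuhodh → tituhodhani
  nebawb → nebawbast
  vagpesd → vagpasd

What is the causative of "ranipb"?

mutudowd and vagpesd both end in -d yet inflect differently (mutudowdast, vagpasd), so the final letter is not what conditions the rule; the second-to-last letter is.
"ranipb" has second-to-last letter 'p'. The one such stem in the data (raligvupr → raligvapr) changes the last vowel to 'a' (as does vagpesd), so the same rule applies.
So ranipb → ranapb.

ranapb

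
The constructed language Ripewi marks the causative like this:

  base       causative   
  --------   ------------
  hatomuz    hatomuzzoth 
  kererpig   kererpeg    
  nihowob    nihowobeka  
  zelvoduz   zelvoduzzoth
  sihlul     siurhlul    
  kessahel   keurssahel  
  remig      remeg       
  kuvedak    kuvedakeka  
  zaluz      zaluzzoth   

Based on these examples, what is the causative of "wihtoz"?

wihtozzoth

zelvoduz and sihlul both have last vowel 'u' yet inflect differently (zelvoduzzoth, siurhlul), so the last vowel is not what conditions the rule; the final letter is.
"wihtoz" ends in -z. The stems ending in -z (zelvoduz → zelvoduzzoth, zaluz → zaluzzoth, hatomuz → hatomuzzoth) double the final consonant and add -oth.
So wihtoz → wihtozzoth.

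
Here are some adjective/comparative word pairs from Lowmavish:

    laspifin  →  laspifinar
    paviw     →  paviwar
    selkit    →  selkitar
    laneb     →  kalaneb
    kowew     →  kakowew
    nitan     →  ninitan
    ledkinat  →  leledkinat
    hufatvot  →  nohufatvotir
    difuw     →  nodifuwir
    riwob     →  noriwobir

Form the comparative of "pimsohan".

pipimsohan

paviw and kowew both end in -w yet inflect differently (paviwar, kakowew), so the final letter is not what conditions the rule; the last vowel is.
"pimsohan" has last vowel 'a'. The stems whose last vowel is 'a' (nitan → ninitan, ledkinat → leledkinat) repeat the first consonant+vowel as a prefix.
The other patterns: stems whose last vowel is 'i' add -ar; stems whose last vowel is 'e' add the prefix ka-; stems whose last vowel is 'o' or 'u' add no- … -ir around the stem.
So pimsohan → pipimsohan.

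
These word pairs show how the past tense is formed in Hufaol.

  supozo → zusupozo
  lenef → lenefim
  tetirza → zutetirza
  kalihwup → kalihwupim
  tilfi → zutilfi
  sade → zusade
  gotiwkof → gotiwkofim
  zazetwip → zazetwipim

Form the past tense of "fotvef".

fotvefim

lenef and sade both have last vowel 'e' yet inflect differently (lenefim, zusade), so the last vowel is not what conditions the rule; whether the stem ends in a vowel or a consonant is.
"fotvef" ends in a consonant. The stems ending in a consonant (zazetwip → zazetwipim, lenef → lenefim, kalihwup → kalihwupim) add -im.
So fotvef → fotvefim.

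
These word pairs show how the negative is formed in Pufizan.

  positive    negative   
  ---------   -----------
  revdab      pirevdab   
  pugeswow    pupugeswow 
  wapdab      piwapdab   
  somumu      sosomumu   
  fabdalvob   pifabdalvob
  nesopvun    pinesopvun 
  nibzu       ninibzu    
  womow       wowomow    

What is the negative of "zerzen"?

pizerzen

nibzu and nesopvun both have last vowel 'u' yet inflect differently (ninibzu, pinesopvun), so the last vowel is not what conditions the rule; the final letter is.
"zerzen" ends in -n. The one such stem in the data (nesopvun → pinesopvun) adds the prefix pi-, so the same rule applies.
The other pattern: stems ending in -u or -w repeat the first consonant+vowel as a prefix.
So zerzen → pizerzen.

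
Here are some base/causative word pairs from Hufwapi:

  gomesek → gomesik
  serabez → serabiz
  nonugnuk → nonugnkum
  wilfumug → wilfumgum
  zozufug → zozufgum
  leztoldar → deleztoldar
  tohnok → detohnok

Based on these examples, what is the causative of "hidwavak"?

dehidwavak

gomesek and nonugnuk both end in -k yet inflect differently (gomesik, nonugnkum), so the final letter is not what conditions the rule; the last vowel is.
"hidwavak" has last vowel 'a'. The one such stem in the data (leztoldar → deleztoldar) adds the prefix de-, so the same rule applies.
The other patterns: stems whose last vowel is 'e' change the last vowel to 'i'; stems whose last vowel is 'u' delete the last vowel and add -um.
So hidwavak → dehidwavak.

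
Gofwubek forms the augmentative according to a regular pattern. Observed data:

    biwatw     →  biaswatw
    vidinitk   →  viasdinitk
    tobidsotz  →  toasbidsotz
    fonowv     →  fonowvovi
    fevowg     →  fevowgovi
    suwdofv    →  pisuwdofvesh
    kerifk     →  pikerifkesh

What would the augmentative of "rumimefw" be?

"rumimefw" has second-to-last letter 'f'. The stems whose second-to-last letter is 'f' (suwdofv → pisuwdofvesh, kerifk → pikerifkesh) add pi- … -esh around the stem.
So rumimefw → pirumimefwesh.

pirumimefwesh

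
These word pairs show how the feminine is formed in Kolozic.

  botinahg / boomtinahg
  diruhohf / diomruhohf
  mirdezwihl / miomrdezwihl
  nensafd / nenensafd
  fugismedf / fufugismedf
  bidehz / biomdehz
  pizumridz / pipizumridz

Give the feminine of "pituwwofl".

pipituwwofl

"pituwwofl" has second-to-last letter 'f'. The one such stem in the data (nensafd → nenensafd) repeats the first consonant+vowel as a prefix (as do pizumridz, fugismedf), so the same rule applies.
So pituwwofl → pipituwwofl.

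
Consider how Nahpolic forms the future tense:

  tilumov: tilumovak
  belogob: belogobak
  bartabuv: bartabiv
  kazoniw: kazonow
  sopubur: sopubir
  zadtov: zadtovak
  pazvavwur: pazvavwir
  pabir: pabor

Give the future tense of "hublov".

"hublov" has last vowel 'o'. The stems whose last vowel is 'o' (zadtov → zadtovak, tilumov → tilumovak, belogob → belogobak) add -ak.
So hublov → hublovak.

hublovak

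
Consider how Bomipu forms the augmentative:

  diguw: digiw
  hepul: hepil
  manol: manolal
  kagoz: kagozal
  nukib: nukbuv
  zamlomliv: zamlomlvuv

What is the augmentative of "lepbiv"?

manol and hepul both end in -l yet inflect differently (manolal, hepil), so the final letter is not what conditions the rule; the last vowel is.
"lepbiv" has last vowel 'i'. The stems whose last vowel is 'i' (nukib → nukbuv, zamlomliv → zamlomlvuv) delete the last vowel and add -uv.
So lepbiv → lepbvuv.

lepbvuv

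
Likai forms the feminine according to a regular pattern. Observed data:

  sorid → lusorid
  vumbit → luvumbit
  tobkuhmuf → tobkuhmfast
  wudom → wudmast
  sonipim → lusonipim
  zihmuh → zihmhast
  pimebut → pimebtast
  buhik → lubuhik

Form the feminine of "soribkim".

lusoribkim

"soribkim" has last vowel 'i'. The stems whose last vowel is 'i' (vumbit → luvumbit, sonipim → lusonipim, buhik → lubuhik) add the prefix lu-.
So soribkim → lusoribkim.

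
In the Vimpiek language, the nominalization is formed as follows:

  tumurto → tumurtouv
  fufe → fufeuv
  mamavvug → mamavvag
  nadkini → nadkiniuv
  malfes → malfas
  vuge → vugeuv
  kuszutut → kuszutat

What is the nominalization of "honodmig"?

malfes and fufe both have last vowel 'e' yet inflect differently (malfas, fufeuv), so the last vowel is not what conditions the rule; whether the stem ends in a vowel or a consonant is.
"honodmig" ends in a consonant. The stems ending in a consonant (mamavvug → mamavvag, malfes → malfas, kuszutut → kuszutat) change the last vowel to 'a'.
The other pattern: stems ending in a vowel add -uv.
So honodmig → honodmag.

honodmag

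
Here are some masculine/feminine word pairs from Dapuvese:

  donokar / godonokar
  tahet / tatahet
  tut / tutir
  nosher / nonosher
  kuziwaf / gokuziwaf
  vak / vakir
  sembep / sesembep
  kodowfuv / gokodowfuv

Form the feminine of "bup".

tut and tahet both end in -t yet inflect differently (tutir, tatahet), so the final letter is not what conditions the rule; the number of vowels is.
"bup" has 1 vowel. The stems with 1 vowel (tut → tutir, vak → vakir) add -ir.
So bup → bupir.

bupir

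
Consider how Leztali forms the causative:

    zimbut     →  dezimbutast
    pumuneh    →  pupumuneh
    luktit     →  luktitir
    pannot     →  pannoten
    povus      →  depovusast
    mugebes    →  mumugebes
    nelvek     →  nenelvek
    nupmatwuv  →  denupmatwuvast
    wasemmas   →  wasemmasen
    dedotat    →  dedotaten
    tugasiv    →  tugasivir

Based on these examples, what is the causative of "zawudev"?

zazawudev

mugebes and povus both end in -s yet inflect differently (mumugebes, depovusast), so the final letter is not what conditions the rule; the last vowel is.
"zawudev" has last vowel 'e'. The stems whose last vowel is 'e' (pumuneh → pupumuneh, nelvek → nenelvek, mugebes → mumugebes) repeat the first consonant+vowel as a prefix.
The other patterns: stems whose last vowel is 'u' add de- … -ast around the stem; stems whose last vowel is 'i' add -ir; stems whose last vowel is 'a' or 'o' add -en.
So zawudev → zazawudev.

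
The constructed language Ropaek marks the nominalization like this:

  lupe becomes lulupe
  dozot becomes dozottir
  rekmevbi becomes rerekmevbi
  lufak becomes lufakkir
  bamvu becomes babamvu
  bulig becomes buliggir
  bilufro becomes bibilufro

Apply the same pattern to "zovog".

zovoggir

rekmevbi and bulig both have last vowel 'i' yet inflect differently (rerekmevbi, buliggir), so the last vowel is not what conditions the rule; whether the stem ends in a vowel or a consonant is.
"zovog" ends in a consonant. The stems ending in a consonant (bulig → buliggir, lufak → lufakkir, dozot → dozottir) double the final consonant and add -ir.
The other pattern: stems ending in a vowel repeat the first consonant+vowel as a prefix.
So zovog → zovoggir.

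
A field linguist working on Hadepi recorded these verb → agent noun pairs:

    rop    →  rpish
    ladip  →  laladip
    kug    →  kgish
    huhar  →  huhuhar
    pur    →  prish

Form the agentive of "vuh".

vhish

pur and huhar both end in -r yet inflect differently (prish, huhuhar), so the final letter is not what conditions the rule; the number of vowels is.
"vuh" has 1 vowel. The stems with 1 vowel (kug → kgish, pur → prish, rop → rpish) delete the last vowel and add -ish.
The other pattern: stems with 2 vowels repeat the first consonant+vowel as a prefix.
So vuh → vhish.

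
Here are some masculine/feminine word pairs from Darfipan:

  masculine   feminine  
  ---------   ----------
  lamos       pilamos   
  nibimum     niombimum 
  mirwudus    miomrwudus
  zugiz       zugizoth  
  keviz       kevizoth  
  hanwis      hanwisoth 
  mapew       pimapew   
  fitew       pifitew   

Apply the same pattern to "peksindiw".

peksindiwoth

lamos and hanwis both end in -s yet inflect differently (pilamos, hanwisoth), so the final letter is not what conditions the rule; the last vowel is.
"peksindiw" has last vowel 'i'. The stems whose last vowel is 'i' (keviz → kevizoth, zugiz → zugizoth, hanwis → hanwisoth) add -oth.
So peksindiw → peksindiwoth.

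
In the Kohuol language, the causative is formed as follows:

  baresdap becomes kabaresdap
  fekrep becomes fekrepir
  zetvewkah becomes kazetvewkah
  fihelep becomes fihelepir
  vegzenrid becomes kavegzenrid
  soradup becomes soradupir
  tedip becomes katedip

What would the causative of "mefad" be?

kamefad

baresdap and fihelep both end in -p yet inflect differently (kabaresdap, fihelepir), so the final letter is not what conditions the rule; the last vowel is.
"mefad" has last vowel 'a'. The stems whose last vowel is 'a' (baresdap → kabaresdap, zetvewkah → kazetvewkah) add the prefix ka-.
So mefad → kamefad.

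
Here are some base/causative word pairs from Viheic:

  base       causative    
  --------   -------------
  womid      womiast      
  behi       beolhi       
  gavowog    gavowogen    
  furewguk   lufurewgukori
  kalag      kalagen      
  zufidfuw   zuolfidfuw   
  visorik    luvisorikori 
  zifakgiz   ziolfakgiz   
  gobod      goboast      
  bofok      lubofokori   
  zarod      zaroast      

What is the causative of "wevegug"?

gavowog and bofok both have last vowel 'o' yet inflect differently (gavowogen, lubofokori), so the last vowel is not what conditions the rule; the final letter is.
"wevegug" ends in -g. The stems ending in -g (kalag → kalagen, gavowog → gavowogen) add -en.
So wevegug → wevegugen.

wevegugen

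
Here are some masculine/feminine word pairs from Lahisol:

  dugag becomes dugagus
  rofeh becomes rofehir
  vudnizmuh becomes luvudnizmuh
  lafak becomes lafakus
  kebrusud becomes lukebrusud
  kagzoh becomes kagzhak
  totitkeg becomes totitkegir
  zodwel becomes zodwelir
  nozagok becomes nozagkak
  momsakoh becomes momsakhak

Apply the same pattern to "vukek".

vukekir

momsakoh and rofeh both end in -h yet inflect differently (momsakhak, rofehir), so the final letter is not what conditions the rule; the last vowel is.
"vukek" has last vowel 'e'. The stems whose last vowel is 'e' (rofeh → rofehir, zodwel → zodwelir, totitkeg → totitkegir) add -ir.
The other patterns: stems whose last vowel is 'o' delete the last vowel and add -ak; stems whose last vowel is 'a' add -us; stems whose last vowel is 'u' add the prefix lu-.
So vukek → vukekir.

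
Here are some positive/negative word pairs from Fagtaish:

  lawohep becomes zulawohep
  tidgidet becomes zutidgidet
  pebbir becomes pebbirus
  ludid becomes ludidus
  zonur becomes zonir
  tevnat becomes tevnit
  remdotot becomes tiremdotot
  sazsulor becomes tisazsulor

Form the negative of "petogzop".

pebbir and zonur both end in -r yet inflect differently (pebbirus, zonir), so the final letter is not what conditions the rule; the last vowel is.
"petogzop" has last vowel 'o'. The stems whose last vowel is 'o' (remdotot → tiremdotot, sazsulor → tisazsulor) add the prefix ti-.
The other patterns: stems whose last vowel is 'e' add the prefix zu-; stems whose last vowel is 'i' add -us; stems whose last vowel is 'a' or 'u' change the last vowel to 'i'.
So petogzop → tipetogzop.

tipetogzop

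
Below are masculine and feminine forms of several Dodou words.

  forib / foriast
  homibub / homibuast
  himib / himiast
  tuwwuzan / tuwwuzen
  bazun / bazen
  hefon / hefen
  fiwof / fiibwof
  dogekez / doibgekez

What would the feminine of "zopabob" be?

homibub and bazun both have last vowel 'u' yet inflect differently (homibuast, bazen), so the last vowel is not what conditions the rule; the final letter is.
"zopabob" ends in -b. The stems ending in -b (forib → foriast, homibub → homibuast, himib → himiast) drop the final letter and add -ast.
So zopabob → zopaboast.

zopaboast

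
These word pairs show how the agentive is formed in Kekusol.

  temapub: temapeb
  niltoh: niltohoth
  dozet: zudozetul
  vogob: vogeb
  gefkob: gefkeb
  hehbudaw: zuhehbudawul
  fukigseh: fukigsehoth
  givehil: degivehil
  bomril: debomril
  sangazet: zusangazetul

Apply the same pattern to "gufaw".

zugufawul

niltoh and gefkob both have last vowel 'o' yet inflect differently (niltohoth, gefkeb), so the last vowel is not what conditions the rule; the final letter is.
"gufaw" ends in -w. The one such stem in the data (hehbudaw → zuhehbudawul) adds zu- … -ul around the stem, so the same rule applies.
The other patterns: stems ending in -h add -oth; stems ending in -l add the prefix de-; stems ending in -b change the last vowel to 'e'.
So gufaw → zugufawul.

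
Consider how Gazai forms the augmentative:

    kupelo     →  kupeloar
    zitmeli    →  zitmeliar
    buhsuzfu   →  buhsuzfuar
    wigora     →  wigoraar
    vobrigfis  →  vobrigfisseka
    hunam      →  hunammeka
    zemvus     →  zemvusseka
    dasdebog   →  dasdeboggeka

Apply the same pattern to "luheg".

zitmeli and vobrigfis both have last vowel 'i' yet inflect differently (zitmeliar, vobrigfisseka), so the last vowel is not what conditions the rule; whether the stem ends in a vowel or a consonant is.
"luheg" ends in a consonant. The stems ending in a consonant (vobrigfis → vobrigfisseka, hunam → hunammeka, zemvus → zemvusseka) double the final consonant and add -eka.
So luheg → luheggeka.

luheggeka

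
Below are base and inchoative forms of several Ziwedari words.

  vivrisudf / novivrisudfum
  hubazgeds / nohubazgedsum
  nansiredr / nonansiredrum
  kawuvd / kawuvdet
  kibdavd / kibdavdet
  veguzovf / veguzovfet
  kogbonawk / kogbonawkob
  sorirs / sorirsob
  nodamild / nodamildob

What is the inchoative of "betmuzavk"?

"betmuzavk" has second-to-last letter 'v'. The stems whose second-to-last letter is 'v' (kawuvd → kawuvdet, kibdavd → kibdavdet, veguzovf → veguzovfet) add -et.
So betmuzavk → betmuzavket.

betmuzavket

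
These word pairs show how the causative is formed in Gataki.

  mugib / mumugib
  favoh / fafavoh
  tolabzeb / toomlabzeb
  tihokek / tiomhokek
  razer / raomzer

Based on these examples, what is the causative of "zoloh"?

mugib and tolabzeb both end in -b yet inflect differently (mumugib, toomlabzeb), so the final letter is not what conditions the rule; the last vowel is.
"zoloh" has last vowel 'o'. The one such stem in the data (favoh → fafavoh) repeats the first consonant+vowel as a prefix (as does mugib), so the same rule applies.
So zoloh → zozoloh.

zozoloh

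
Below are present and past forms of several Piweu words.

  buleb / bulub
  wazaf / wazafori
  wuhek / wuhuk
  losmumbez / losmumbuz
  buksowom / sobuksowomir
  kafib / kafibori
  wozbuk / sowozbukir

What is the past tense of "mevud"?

somevudir

"mevud" has last vowel 'u'. The one such stem in the data (wozbuk → sowozbukir) adds so- … -ir around the stem, so the same rule applies.
So mevud → somevudir.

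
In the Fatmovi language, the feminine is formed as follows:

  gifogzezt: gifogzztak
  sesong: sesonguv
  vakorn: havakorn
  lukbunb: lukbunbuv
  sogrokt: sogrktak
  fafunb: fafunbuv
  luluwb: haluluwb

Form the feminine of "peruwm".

lukbunb and luluwb both end in -b yet inflect differently (lukbunbuv, haluluwb), so the final letter is not what conditions the rule; the second-to-last letter is.
"peruwm" has second-to-last letter 'w'. The one such stem in the data (luluwb → haluluwb) adds the prefix ha-, so the same rule applies.
The other patterns: stems whose second-to-last letter is 'n' add -uv; stems whose second-to-last letter is 'k' or 'z' delete the last vowel and add -ak.
So peruwm → haperuwm.

haperuwm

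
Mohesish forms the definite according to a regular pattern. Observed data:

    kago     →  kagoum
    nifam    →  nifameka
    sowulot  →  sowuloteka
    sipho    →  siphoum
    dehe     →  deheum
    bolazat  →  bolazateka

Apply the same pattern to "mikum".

"mikum" ends in a consonant. The stems ending in a consonant (bolazat → bolazateka, sowulot → sowuloteka, nifam → nifameka) add -eka.
So mikum → mikumeka.

mikumeka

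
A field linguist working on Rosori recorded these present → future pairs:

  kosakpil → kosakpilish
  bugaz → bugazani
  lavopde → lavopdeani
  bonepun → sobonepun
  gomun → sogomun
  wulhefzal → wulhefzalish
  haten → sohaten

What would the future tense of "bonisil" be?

bonisilish

wulhefzal and bugaz both have last vowel 'a' yet inflect differently (wulhefzalish, bugazani), so the last vowel is not what conditions the rule; the final letter is.
"bonisil" ends in -l. The stems ending in -l (kosakpil → kosakpilish, wulhefzal → wulhefzalish) add -ish.
So bonisil → bonisilish.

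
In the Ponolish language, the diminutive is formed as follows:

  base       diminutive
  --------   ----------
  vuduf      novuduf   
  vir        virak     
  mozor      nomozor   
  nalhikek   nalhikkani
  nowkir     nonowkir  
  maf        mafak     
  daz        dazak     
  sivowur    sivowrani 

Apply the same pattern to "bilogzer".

bilogzrani

vir and mozor both end in -r yet inflect differently (virak, nomozor), so the final letter is not what conditions the rule; the number of vowels is.
"bilogzer" has 3 vowels. The stems with 3 vowels (sivowur → sivowrani, nalhikek → nalhikkani) delete the last vowel and add -ani.
So bilogzer → bilogzrani.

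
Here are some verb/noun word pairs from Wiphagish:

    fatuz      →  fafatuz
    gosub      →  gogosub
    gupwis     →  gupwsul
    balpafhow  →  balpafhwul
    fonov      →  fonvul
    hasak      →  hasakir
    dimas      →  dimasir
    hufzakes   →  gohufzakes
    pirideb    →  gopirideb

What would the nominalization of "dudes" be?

gupwis and dimas both end in -s yet inflect differently (gupwsul, dimasir), so the final letter is not what conditions the rule; the last vowel is.
"dudes" has last vowel 'e'. The stems whose last vowel is 'e' (hufzakes → gohufzakes, pirideb → gopirideb) add the prefix go-.
So dudes → godudes.

godudes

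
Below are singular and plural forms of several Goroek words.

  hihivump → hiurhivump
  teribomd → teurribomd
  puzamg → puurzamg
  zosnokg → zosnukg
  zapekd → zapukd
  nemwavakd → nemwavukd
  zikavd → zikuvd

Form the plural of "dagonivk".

dagonuvk

puzamg and zosnokg both end in -g yet inflect differently (puurzamg, zosnukg), so the final letter is not what conditions the rule; the second-to-last letter is.
"dagonivk" has second-to-last letter 'v'. The one such stem in the data (zikavd → zikuvd) changes the last vowel to 'u' (as do zosnokg, zapekd), so the same rule applies.
The other pattern: stems whose second-to-last letter is 'm' insert -ur- after the first vowel.
So dagonivk → dagonuvk.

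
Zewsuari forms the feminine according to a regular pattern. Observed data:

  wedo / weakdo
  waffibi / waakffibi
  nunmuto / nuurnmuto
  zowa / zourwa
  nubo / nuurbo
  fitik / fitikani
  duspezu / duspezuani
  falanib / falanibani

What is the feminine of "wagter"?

waakgter

"wagter" begins with w-. The stems beginning with w- (wedo → weakdo, waffibi → waakffibi) insert -ak- after the first vowel.
The other patterns: stems beginning with n- or z- insert -ur- after the first vowel; stems beginning with d- or f- add -ani.
So wagter → waakgter.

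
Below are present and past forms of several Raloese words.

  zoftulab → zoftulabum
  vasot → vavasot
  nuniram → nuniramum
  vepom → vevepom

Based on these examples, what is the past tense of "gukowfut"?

nuniram and vepom both end in -m yet inflect differently (nuniramum, vevepom), so the final letter is not what conditions the rule; the number of vowels is.
"gukowfut" has 3 vowels. The stems with 3 vowels (zoftulab → zoftulabum, nuniram → nuniramum) add -um.
The other pattern: stems with 2 vowels repeat the first consonant+vowel as a prefix.
So gukowfut → gukowfutum.

gukowfutum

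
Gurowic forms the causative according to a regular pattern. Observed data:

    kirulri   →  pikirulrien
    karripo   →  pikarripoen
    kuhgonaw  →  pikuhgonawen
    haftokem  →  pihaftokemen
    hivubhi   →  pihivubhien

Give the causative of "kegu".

Every pair shown (kirulri → pikirulrien, karripo → pikarripoen, kuhgonaw → pikuhgonawen, …) follows the same rule: add pi- … -en around the stem.
So kegu → pikeguen.

pikeguen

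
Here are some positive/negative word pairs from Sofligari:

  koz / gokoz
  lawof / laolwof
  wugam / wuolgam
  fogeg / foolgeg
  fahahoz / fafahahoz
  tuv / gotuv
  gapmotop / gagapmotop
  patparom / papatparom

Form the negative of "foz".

gofoz

wugam and patparom both end in -m yet inflect differently (wuolgam, papatparom), so the final letter is not what conditions the rule; the number of vowels is.
"foz" has 1 vowel. The stems with 1 vowel (koz → gokoz, tuv → gotuv) add the prefix go-.
The other patterns: stems with 2 vowels insert -ol- after the first vowel; stems with 3 vowels repeat the first consonant+vowel as a prefix.
So foz → gofoz.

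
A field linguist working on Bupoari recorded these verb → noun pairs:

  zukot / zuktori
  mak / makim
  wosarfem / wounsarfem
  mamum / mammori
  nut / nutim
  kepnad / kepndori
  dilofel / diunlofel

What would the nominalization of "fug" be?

nut and zukot both end in -t yet inflect differently (nutim, zuktori), so the final letter is not what conditions the rule; the number of vowels is.
"fug" has 1 vowel. The stems with 1 vowel (mak → makim, nut → nutim) add -im.
So fug → fugim.

fugim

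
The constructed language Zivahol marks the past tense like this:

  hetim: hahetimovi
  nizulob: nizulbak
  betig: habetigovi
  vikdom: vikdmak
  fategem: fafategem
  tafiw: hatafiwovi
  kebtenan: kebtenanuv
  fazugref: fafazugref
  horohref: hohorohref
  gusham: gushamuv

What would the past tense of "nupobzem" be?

vikdom and fategem both end in -m yet inflect differently (vikdmak, fafategem), so the final letter is not what conditions the rule; the last vowel is.
"nupobzem" has last vowel 'e'. The stems whose last vowel is 'e' (fategem → fafategem, horohref → hohorohref, fazugref → fafazugref) repeat the first consonant+vowel as a prefix.
So nupobzem → nunupobzem.

nunupobzem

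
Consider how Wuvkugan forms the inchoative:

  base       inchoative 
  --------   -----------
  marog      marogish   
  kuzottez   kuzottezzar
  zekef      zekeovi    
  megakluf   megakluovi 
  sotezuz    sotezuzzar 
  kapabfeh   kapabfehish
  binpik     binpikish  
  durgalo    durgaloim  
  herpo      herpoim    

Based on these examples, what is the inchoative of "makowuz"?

makowuzzar

sotezuz and megakluf both have last vowel 'u' yet inflect differently (sotezuzzar, megakluovi), so the last vowel is not what conditions the rule; the final letter is.
"makowuz" ends in -z. The stems ending in -z (kuzottez → kuzottezzar, sotezuz → sotezuzzar) double the final consonant and add -ar.
So makowuz → makowuzzar.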